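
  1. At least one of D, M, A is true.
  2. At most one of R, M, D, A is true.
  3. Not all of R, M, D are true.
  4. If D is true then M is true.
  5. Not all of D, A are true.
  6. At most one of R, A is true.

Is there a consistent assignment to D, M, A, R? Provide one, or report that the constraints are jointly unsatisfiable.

D: False; M: False; A: True; R: False

  (1) {D, M, A}: 1 true — at least one ✓
  (2) {R, M, D, A}: 1 true — at most one ✓
  (3) {R, M, D}: 0/3 true — not all ✓
  (4) D=F ⇒ M: vacuous ✓
  (5) {D, A}: 1/2 true — not all ✓
  (6) {R, A}: 1 true — at most one ✓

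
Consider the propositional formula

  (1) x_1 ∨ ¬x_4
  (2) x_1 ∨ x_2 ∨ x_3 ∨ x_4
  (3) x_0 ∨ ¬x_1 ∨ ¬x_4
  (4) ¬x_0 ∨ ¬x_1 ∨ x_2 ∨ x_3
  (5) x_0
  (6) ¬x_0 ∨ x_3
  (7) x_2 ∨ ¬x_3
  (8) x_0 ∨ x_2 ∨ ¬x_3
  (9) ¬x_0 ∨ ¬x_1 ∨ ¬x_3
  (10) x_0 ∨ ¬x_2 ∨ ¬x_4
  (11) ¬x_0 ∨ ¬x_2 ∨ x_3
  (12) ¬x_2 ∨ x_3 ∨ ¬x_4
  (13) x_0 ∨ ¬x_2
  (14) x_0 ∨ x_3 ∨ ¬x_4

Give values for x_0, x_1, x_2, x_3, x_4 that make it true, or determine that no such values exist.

x_0: True, x_1: False, x_2: True, x_3: True, x_4: False

Unit clause (x_0) forces x_0 = True.
In (¬x_0 ∨ x_3) only x_3 is left, so x_3 = True.
In (x_2 ∨ ¬x_3) only x_2 is left, so x_2 = True.
In (¬x_0 ∨ ¬x_1 ∨ ¬x_3) only ¬x_1 is left, so x_1 = False.
In (x_1 ∨ ¬x_4) only ¬x_4 is left, so x_4 = False.
All clauses satisfied.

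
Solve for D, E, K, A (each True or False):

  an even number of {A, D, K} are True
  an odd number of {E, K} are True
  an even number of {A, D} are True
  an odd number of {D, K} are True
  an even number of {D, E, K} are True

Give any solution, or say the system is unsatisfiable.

D = True; E = True; K = False; A = True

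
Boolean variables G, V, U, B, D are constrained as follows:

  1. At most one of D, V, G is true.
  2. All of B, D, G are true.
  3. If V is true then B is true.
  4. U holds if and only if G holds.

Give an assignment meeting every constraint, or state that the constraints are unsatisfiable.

Case G = True:
  (1) with G=T forces D = False.
  Constraint (2) is violated (D=F) — contradiction.
Case G = False:
  Constraint (2) is violated (G=F) — contradiction.
Both cases fail — unsatisfiable.

No satisfying assignment exists.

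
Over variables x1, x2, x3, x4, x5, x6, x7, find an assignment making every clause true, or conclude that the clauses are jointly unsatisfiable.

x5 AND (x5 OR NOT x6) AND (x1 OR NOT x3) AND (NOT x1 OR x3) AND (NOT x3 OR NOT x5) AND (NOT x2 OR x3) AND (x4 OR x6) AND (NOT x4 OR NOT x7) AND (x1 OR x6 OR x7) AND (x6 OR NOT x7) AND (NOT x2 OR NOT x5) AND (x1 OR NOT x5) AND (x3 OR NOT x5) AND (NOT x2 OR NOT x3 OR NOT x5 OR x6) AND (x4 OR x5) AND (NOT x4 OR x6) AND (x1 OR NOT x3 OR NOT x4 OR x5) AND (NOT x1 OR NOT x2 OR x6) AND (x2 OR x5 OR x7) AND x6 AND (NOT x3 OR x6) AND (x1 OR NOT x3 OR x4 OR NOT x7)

The formula is unsatisfiable.

Case x5 = True:
  (NOT x3 OR NOT x5) forces x3 = False.
  Clause (x3 OR NOT x5) is falsified — contradiction.
Case x5 = False:
  Clause (x5) is falsified — contradiction.
Both cases fail, so the formula is unsatisfiable.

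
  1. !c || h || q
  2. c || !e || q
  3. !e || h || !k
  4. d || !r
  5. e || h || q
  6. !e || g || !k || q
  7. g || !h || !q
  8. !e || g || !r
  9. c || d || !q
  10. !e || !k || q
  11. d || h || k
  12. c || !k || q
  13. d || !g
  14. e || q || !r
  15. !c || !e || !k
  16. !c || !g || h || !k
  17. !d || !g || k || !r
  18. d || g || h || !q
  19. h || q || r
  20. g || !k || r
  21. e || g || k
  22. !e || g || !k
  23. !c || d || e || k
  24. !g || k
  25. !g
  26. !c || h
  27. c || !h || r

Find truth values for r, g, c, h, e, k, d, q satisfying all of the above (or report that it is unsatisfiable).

Unit clause (!g) forces g = False.
Set r = False.
  then (g || !k || r) forces k = False.
  then (e || g || k) forces e = True.
Set c = True.
  then (!c || h) forces h = True.
  then (g || !h || !q) forces q = False.
Set d = True.
All clauses satisfied.

r: False, g: False, c: True, h: True, e: True, k: False, d: True, q: False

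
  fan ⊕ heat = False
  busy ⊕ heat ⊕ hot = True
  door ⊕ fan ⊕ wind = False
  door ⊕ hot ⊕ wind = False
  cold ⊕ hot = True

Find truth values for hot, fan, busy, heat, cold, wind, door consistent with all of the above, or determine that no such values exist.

hot = False; fan = False; busy = True; heat = False; cold = True; wind = False; door = False

fan ⊕ heat = F ⊕ F = False ✓
busy ⊕ heat ⊕ hot = T ⊕ F ⊕ F = True ✓
door ⊕ fan ⊕ wind = F ⊕ F ⊕ F = False ✓
door ⊕ hot ⊕ wind = F ⊕ F ⊕ F = False ✓
cold ⊕ hot = T ⊕ F = True ✓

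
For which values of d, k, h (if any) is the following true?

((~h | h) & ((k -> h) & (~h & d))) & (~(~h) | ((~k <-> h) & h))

Case h = True: the conjunct ~h is False.
Case h = False: the conjunct ~(~h) | ((~k <-> h) & h) becomes ~True | (k & False) = False.
Both cases fail — unsatisfiable.

Unsatisfiable — no assignment works.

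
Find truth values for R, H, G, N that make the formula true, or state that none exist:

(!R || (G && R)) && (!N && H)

R = False, H = True, G = True, N = False

  !R || (G && R) = True
    !R = True
    G && R = False
  !N && H = True
    !N = True
Both conjuncts True, so the formula holds.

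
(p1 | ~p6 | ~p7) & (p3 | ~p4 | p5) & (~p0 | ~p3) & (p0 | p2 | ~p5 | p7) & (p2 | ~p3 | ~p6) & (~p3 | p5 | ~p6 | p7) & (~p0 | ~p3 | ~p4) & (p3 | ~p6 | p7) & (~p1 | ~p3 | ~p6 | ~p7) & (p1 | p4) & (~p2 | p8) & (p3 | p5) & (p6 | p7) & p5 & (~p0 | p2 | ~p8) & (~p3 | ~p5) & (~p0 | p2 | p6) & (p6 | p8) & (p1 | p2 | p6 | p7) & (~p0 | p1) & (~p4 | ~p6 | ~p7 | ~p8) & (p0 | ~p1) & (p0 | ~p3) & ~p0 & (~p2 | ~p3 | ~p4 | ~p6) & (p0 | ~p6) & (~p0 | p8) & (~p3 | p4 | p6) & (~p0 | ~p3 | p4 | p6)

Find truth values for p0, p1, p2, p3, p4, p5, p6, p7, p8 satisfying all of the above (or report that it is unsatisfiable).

p0 = False; p1 = False; p2 = True; p3 = False; p4 = True; p5 = True; p6 = False; p7 = True; p8 = True

Unit clause (p5) forces p5 = True.
In (~p3 | ~p5) only ~p3 is left, so p3 = False.
Unit clause (~p0) forces p0 = False.
In (p0 | ~p6) only ~p6 is left, so p6 = False.
In (p6 | p7) only p7 is left, so p7 = True.
In (p6 | p8) only p8 is left, so p8 = True.
In (p0 | ~p1) only ~p1 is left, so p1 = False.
In (p1 | p4) only p4 is left, so p4 = True.
Set p2 = True.
All clauses satisfied.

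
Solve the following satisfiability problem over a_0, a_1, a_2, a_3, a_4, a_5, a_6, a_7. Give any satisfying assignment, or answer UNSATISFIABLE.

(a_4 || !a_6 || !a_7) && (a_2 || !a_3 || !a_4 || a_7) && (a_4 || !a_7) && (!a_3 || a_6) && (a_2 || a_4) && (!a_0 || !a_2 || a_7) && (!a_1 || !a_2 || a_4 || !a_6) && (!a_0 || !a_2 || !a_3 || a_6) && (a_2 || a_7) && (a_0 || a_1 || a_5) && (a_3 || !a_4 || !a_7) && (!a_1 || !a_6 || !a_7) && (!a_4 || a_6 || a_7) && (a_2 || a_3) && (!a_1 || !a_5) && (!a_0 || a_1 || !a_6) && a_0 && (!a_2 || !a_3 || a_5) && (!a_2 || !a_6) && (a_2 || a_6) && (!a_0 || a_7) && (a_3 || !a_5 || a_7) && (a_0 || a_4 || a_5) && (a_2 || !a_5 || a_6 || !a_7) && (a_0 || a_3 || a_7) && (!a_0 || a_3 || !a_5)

Unsatisfiable — no assignment works.

Case a_0 = True:
  (!a_0 || a_7) forces a_7 = True.
  (a_4 || !a_7) forces a_4 = True.
  (a_3 || !a_4 || !a_7) forces a_3 = True.
  (!a_3 || a_6) forces a_6 = True.
  (!a_1 || !a_6 || !a_7) forces a_1 = False.
  Clause (!a_0 || a_1 || !a_6) is falsified — contradiction.
Case a_0 = False:
  Clause (a_0) is falsified — contradiction.
Both cases fail, so the formula is unsatisfiable.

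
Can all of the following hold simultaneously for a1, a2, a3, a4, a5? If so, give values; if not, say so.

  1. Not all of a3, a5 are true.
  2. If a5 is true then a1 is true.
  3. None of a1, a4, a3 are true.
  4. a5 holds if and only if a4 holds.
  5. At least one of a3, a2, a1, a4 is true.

a1 = False, a2 = True, a3 = False, a4 = False, a5 = False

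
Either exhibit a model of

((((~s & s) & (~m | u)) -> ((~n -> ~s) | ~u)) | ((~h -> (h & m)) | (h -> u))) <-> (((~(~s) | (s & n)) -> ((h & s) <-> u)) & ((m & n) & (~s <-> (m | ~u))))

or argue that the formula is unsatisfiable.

u = True, h = True, s = False, n = True, m = True

  ((((~s & s) & (~m | u)) -> ((~n -> ~s) | ~u)) | ((~h -> (h & m)) | (h -> u))) <-> (((~(~s) | (s & n)) -> ((h & s) <-> u)) & ((m & n) & (~s <-> (m | ~u)))) = True
    (((~s & s) & (~m | u)) -> ((~n -> ~s) | ~u)) | ((~h -> (h & m)) | (h -> u)) = True
      ((~s & s) & (~m | u)) -> ((~n -> ~s) | ~u) = True
        (~s & s) & (~m | u) = False
          ~s & s = False
            ~s = True
          ~m | u = True
            ~m = False
        (~n -> ~s) | ~u = True
          ~n -> ~s = True
            ~n = False
            ~s = True
          ~u = False
      (~h -> (h & m)) | (h -> u) = True
        ~h -> (h & m) = True
          ~h = False
          h & m = True
        h -> u = True
    ((~(~s) | (s & n)) -> ((h & s) <-> u)) & ((m & n) & (~s <-> (m | ~u))) = True
      (~(~s) | (s & n)) -> ((h & s) <-> u) = True
        ~(~s) | (s & n) = False
          ~(~s) = False
            ~s = True
          s & n = False
        (h & s) <-> u = False
          h & s = False
      (m & n) & (~s <-> (m | ~u)) = True
        m & n = True
        ~s <-> (m | ~u) = True
          ~s = True
          m | ~u = True
            ~u = False
The formula evaluates to True.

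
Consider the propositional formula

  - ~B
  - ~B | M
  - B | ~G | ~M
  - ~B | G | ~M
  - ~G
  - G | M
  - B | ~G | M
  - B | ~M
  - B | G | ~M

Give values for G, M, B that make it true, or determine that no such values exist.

Case G = True:
  Clause (~G) is falsified — contradiction.
Case G = False:
  (~B) forces B = False.
  (G | M) forces M = True.
  Clause (B | ~M) is falsified — contradiction.
Both cases fail, so the formula is unsatisfiable.

Unsatisfiable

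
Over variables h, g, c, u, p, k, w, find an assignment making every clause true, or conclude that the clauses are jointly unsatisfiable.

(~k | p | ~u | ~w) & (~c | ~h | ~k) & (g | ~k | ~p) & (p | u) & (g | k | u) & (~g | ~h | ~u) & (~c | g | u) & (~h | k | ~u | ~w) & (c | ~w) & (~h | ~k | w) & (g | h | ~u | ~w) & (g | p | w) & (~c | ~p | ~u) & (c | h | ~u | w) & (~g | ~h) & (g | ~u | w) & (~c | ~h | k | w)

h = False; g = True; c = False; u = False; p = True; k = True; w = False

Set h = False.
Set g = True.
Set c = False.
  then (c | ~w) forces w = False.
  then (c | h | ~u | w) forces u = False.
  then (p | u) forces p = True.
Set k = True.
All clauses satisfied.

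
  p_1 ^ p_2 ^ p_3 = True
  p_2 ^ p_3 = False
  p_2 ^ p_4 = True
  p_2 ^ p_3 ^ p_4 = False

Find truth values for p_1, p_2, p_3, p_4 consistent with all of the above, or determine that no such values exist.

p_1=T; p_2=T; p_3=T; p_4=F

p_1 ^ p_2 ^ p_3 = T ^ T ^ T = True ✓
p_2 ^ p_3 = T ^ T = False ✓
p_2 ^ p_4 = T ^ F = True ✓
p_2 ^ p_3 ^ p_4 = T ^ T ^ F = False ✓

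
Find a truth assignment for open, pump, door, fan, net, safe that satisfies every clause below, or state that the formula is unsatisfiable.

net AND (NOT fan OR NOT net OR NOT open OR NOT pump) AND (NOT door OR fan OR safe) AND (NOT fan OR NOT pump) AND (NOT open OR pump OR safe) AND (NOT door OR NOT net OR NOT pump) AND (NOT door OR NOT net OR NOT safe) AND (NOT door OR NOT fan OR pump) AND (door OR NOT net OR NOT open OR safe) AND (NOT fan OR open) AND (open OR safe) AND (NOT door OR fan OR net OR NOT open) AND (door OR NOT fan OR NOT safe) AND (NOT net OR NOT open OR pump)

Unit clause (net) forces net = True.
Set open = False.
  then (NOT fan OR open) forces fan = False.
  then (open OR safe) forces safe = True.
  then (NOT door OR NOT net OR NOT safe) forces door = False.
Set pump = False.
All clauses satisfied.

open=F; pump=F; door=F; fan=F; net=T; safe=T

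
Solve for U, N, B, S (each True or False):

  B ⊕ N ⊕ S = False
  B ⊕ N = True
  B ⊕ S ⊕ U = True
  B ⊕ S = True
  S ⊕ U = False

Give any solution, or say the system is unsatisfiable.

Unsatisfiable — no assignment works.

Adding constraints 1, 2, 3, 4, 5 mod 2: every variable appears an even number of times on the left, so the left side is 0.
But the right sides sum to 1 (mod 2). 0 ≠ 1 — the system is inconsistent.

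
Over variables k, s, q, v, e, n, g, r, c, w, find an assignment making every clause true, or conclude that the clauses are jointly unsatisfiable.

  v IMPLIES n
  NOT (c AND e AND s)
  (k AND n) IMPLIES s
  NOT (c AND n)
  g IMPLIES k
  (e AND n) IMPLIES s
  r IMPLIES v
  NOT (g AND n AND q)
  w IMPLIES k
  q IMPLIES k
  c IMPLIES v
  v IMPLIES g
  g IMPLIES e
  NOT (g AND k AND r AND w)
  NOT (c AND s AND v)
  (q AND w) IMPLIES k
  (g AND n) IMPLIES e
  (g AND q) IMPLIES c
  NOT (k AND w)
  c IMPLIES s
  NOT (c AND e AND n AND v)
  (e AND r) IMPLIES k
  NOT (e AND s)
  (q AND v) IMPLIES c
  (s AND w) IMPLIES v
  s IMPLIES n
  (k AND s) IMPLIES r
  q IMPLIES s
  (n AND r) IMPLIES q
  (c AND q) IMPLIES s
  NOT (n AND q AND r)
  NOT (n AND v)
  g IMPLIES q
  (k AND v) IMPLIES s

k: False; s: False; q: False; v: False; e: False; n: False; g: False; r: False; c: False; w: False

Set k = False.
  then (k OR NOT w) forces w = False.
  then (NOT g OR k) forces g = False.
  then (k OR NOT q) forces q = False.
  then (g OR NOT v) forces v = False.
  then (NOT r OR v) forces r = False.
  then (NOT c OR v) forces c = False.
Set s = False.
Set e = False.
Set n = False.
All clauses satisfied.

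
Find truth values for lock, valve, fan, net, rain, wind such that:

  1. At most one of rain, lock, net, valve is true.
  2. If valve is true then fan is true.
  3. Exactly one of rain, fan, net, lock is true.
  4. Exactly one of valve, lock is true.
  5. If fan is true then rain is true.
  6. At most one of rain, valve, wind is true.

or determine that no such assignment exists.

lock = True, valve = False, fan = False, net = False, rain = False, wind = False

  (1) {rain, lock, net, valve}: 1 true — at most one ✓
  (2) valve=F ⇒ fan: vacuous ✓
  (3) {rain, fan, net, lock}: 1 true — exactly one ✓
  (4) {valve, lock}: 1 true — exactly one ✓
  (5) fan=F ⇒ rain: vacuous ✓
  (6) {rain, valve, wind}: 0 true — at most one ✓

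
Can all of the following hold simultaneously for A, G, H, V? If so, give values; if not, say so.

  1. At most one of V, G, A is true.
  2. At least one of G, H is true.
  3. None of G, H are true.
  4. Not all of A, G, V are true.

Unsatisfiable — no assignment works.

Case G = True:
  Constraint (3) is violated (G=T) — contradiction.
Case G = False:
  (2) with G=F forces H = True.
  Constraint (3) is violated (H=T) — contradiction.
Both cases fail — unsatisfiable.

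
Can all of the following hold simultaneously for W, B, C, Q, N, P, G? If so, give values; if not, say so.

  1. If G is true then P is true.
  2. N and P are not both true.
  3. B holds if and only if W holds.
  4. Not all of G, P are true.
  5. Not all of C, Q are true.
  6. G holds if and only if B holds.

W=F; B=F; C=F; Q=F; N=T; P=F; G=F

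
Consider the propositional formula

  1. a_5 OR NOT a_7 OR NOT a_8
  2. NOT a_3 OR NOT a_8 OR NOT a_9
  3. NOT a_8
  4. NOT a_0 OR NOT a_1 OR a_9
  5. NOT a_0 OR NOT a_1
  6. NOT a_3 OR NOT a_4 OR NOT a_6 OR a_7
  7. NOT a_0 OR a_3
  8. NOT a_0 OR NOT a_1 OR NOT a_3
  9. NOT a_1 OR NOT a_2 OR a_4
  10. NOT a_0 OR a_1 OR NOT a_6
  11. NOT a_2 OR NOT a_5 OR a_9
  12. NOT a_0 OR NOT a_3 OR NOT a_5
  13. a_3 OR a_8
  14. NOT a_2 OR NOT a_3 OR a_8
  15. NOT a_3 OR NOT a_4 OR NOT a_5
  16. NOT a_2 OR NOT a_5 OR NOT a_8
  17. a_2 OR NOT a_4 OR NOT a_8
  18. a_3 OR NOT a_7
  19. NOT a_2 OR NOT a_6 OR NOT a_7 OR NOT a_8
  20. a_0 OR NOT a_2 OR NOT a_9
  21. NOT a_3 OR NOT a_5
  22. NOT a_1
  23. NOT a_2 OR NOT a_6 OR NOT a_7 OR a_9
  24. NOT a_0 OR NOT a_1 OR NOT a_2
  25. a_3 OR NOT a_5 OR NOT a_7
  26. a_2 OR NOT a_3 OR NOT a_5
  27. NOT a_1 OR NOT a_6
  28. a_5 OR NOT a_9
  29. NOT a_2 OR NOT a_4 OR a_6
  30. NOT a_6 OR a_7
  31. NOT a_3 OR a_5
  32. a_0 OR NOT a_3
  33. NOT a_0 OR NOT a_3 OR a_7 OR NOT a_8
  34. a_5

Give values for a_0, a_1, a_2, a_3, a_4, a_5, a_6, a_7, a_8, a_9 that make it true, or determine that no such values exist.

UNSATISFIABLE

Case a_5 = True:
  (NOT a_8) forces a_8 = False.
  (a_3 OR a_8) forces a_3 = True.
  Clause (NOT a_3 OR NOT a_5) is falsified — contradiction.
Case a_5 = False:
  Clause (a_5) is falsified — contradiction.
Both cases fail, so the formula is unsatisfiable.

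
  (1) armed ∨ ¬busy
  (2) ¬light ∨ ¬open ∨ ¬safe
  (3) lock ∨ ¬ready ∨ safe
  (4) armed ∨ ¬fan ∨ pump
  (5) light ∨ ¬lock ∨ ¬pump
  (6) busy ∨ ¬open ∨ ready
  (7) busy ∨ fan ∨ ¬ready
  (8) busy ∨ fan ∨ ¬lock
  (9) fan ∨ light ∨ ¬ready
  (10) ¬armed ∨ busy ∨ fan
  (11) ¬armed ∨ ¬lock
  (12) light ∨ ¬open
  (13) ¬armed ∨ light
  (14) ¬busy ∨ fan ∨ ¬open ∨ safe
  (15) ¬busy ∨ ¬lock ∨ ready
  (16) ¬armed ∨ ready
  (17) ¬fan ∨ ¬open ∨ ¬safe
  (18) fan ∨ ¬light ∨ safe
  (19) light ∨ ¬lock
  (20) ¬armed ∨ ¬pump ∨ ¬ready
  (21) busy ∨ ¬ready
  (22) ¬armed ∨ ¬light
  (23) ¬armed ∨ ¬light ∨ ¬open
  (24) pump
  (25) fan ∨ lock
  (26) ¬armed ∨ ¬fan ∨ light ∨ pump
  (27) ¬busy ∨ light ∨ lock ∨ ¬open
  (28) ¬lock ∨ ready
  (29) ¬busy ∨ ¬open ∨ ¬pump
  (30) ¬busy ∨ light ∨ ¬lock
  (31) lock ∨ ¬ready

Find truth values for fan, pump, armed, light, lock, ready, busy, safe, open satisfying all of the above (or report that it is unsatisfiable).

Unit clause (pump) forces pump = True.
Try fan = False:
  (fan ∨ lock) forces lock = True.
  (light ∨ ¬lock ∨ ¬pump) forces light = True.
  (busy ∨ fan ∨ ¬lock) forces busy = True.
  (armed ∨ ¬busy) forces armed = True.
  clause (¬armed ∨ ¬lock) is falsified — backtrack.
So fan = True.
Try armed = True:
  (¬armed ∨ ¬lock) forces lock = False.
  (¬armed ∨ light) forces light = True.
  clause (¬armed ∨ ¬light) is falsified — backtrack.
So armed = False.
  then (armed ∨ ¬busy) forces busy = False.
  then (busy ∨ ¬ready) forces ready = False.
  then (¬lock ∨ ready) forces lock = False.
  then (busy ∨ ¬open ∨ ready) forces open = False.
Set light = True.
Set safe = True.
All clauses satisfied.

fan=T, pump=T, armed=F, light=T, lock=F, ready=F, busy=F, safe=T, open=F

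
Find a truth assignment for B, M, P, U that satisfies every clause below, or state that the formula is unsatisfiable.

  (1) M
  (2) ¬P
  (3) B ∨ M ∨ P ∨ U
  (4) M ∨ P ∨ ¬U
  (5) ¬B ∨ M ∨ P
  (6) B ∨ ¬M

B = True, M = True, P = False, U = False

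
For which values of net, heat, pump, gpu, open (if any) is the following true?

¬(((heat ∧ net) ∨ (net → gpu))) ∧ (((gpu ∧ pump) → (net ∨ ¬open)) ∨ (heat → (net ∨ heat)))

net = True, heat = False, pump = False, gpu = False, open = False

  ¬(((heat ∧ net) ∨ (net → gpu))) = True
    (heat ∧ net) ∨ (net → gpu) = False
      heat ∧ net = False
      net → gpu = False
  ((gpu ∧ pump) → (net ∨ ¬open)) ∨ (heat → (net ∨ heat)) = True
    (gpu ∧ pump) → (net ∨ ¬open) = True
      gpu ∧ pump = False
      net ∨ ¬open = True
        ¬open = True
    heat → (net ∨ heat) = True
      net ∨ heat = True
Both conjuncts True, so the formula holds.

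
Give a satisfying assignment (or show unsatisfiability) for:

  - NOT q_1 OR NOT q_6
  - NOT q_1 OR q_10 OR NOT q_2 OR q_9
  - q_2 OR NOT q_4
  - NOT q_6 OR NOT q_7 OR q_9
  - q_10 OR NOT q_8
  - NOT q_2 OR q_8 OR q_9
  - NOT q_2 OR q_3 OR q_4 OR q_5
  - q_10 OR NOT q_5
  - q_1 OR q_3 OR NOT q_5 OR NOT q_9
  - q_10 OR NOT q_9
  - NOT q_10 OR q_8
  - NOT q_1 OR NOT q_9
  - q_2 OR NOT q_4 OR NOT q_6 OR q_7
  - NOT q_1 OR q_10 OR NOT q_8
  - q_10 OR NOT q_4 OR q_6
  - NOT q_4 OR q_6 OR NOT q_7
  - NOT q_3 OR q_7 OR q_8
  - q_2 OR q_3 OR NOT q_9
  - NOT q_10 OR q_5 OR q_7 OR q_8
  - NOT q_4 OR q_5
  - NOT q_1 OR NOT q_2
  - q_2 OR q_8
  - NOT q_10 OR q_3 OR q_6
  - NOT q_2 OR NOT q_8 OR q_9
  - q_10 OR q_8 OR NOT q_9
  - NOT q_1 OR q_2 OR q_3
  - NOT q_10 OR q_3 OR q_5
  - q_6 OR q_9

Try q_1 = True:
  (NOT q_1 OR NOT q_6) forces q_6 = False.
  (NOT q_1 OR NOT q_9) forces q_9 = False.
  clause (q_6 OR q_9) is falsified — backtrack.
So q_1 = False.
Set q_2 = False.
  then (q_2 OR NOT q_4) forces q_4 = False.
  then (q_2 OR q_8) forces q_8 = True.
  then (q_10 OR NOT q_8) forces q_10 = True.
Set q_3 = True.
Set q_5 = False.
Set q_6 = False.
  then (q_6 OR q_9) forces q_9 = True.
Set q_7 = False.
All clauses satisfied.

q_1 = False, q_2 = False, q_3 = True, q_4 = False, q_5 = False, q_6 = False, q_7 = False, q_8 = True, q_9 = True, q_10 = True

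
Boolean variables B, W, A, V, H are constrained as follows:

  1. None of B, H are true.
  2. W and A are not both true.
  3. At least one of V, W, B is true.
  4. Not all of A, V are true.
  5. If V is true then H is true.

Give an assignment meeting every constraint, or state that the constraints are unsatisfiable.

B: False; W: True; A: False; V: False; H: False

  (1) {B, H}: 0 true — none ✓
  (2) W=T, A=F — not both ✓
  (3) {V, W, B}: 1 true — at least one ✓
  (4) {A, V}: 0/2 true — not all ✓
  (5) V=F ⇒ H: vacuous ✓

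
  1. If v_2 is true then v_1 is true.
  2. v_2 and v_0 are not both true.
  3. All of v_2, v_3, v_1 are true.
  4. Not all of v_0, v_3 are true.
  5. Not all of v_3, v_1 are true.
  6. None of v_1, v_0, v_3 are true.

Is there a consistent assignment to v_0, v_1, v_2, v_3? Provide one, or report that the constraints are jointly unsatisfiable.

Unsatisfiable — no assignment works.

Case v_1 = True:
  Constraint (6) is violated (v_1=T) — contradiction.
Case v_1 = False:
  Constraint (3) is violated (v_1=F) — contradiction.
Both cases fail — unsatisfiable.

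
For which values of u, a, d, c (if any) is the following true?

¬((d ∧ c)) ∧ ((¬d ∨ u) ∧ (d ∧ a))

u = True, a = True, d = True, c = False

  ¬((d ∧ c)) = True
    d ∧ c = False
  (¬d ∨ u) ∧ (d ∧ a) = True
    ¬d ∨ u = True
      ¬d = False
    d ∧ a = True
Both conjuncts True, so the formula holds.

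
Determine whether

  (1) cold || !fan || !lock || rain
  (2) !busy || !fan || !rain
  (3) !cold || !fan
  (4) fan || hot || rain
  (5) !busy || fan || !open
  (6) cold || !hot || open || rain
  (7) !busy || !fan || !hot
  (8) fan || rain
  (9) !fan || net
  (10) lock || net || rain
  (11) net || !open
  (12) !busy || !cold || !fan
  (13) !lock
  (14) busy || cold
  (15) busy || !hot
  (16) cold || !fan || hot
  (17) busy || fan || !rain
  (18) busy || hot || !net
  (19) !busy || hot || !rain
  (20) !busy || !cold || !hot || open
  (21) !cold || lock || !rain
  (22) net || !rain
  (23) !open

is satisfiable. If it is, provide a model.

hot = True, fan = False, net = True, cold = False, open = False, lock = False, rain = True, busy = True

Unit clause (!lock) forces lock = False.
Unit clause (!open) forces open = False.
Set hot = True.
  then (busy || !hot) forces busy = True.
  then (!busy || !cold || !hot || open) forces cold = False.
  then (cold || !hot || open || rain) forces rain = True.
  then (!busy || !fan || !hot) forces fan = False.
  then (net || !rain) forces net = True.
All clauses satisfied.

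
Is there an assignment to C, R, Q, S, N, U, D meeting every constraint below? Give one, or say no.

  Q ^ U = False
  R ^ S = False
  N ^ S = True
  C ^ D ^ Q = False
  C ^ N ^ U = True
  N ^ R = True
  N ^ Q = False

C=T, R=T, Q=F, S=T, N=F, U=F, D=T

Q ^ U = F ^ F = False ✓
R ^ S = T ^ T = False ✓
N ^ S = F ^ T = True ✓
C ^ D ^ Q = T ^ T ^ F = False ✓
C ^ N ^ U = T ^ F ^ F = True ✓
N ^ R = F ^ T = True ✓
N ^ Q = F ^ F = False ✓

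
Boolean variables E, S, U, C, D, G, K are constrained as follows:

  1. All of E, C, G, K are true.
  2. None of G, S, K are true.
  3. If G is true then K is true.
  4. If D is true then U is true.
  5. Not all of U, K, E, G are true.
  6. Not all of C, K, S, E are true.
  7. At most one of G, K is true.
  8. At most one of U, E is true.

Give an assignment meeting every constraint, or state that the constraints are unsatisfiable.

UNSATISFIABLE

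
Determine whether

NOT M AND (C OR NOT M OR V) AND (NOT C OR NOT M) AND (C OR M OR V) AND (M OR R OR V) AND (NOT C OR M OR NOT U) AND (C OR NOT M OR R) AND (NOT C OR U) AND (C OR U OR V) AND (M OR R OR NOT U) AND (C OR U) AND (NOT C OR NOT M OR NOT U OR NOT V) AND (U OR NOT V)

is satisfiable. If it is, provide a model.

Unit clause (NOT M) forces M = False.
Try C = True:
  (NOT C OR M OR NOT U) forces U = False.
  clause (NOT C OR U) is falsified — backtrack.
So C = False.
  then (C OR M OR V) forces V = True.
  then (C OR U) forces U = True.
  then (M OR R OR NOT U) forces R = True.
All clauses satisfied.

C=F, V=T, U=T, M=F, R=T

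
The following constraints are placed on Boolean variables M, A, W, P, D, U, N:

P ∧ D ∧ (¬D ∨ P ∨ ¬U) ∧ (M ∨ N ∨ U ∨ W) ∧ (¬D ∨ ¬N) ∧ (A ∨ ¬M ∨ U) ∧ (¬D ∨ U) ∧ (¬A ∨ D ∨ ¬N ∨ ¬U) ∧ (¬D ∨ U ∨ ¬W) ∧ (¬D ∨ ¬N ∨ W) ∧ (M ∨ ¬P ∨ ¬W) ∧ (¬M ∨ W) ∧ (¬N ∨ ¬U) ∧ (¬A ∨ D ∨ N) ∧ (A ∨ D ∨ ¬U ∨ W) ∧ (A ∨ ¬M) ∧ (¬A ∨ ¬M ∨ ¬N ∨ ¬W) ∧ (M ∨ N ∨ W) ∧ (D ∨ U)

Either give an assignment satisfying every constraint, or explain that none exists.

Unit clause (P) forces P = True.
Unit clause (D) forces D = True.
In (¬D ∨ ¬N) only ¬N is left, so N = False.
In (¬D ∨ U) only U is left, so U = True.
Try M = False:
  (M ∨ ¬P ∨ ¬W) forces W = False.
  clause (M ∨ N ∨ W) is falsified — backtrack.
So M = True.
  then (¬M ∨ W) forces W = True.
  then (A ∨ ¬M) forces A = True.
All clauses satisfied.

M = True; A = True; W = True; P = True; D = True; U = True; N = False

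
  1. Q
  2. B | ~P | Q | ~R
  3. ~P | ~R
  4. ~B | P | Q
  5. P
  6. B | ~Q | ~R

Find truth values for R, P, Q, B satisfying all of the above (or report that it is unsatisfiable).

R: False, P: True, Q: True, B: False

Unit clause (Q) forces Q = True.
Unit clause (P) forces P = True.
In (~P | ~R) only ~R is left, so R = False.
Set B = False.
All clauses satisfied.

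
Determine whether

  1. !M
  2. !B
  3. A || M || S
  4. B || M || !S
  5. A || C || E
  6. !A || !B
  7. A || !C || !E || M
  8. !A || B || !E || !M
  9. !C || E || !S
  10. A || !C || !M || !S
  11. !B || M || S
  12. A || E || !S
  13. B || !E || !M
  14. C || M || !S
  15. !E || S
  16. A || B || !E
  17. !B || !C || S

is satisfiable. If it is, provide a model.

A = True, M = False, S = False, C = False, B = False, E = False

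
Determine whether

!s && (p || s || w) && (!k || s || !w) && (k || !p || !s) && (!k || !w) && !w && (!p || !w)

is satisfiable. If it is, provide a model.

w = False; s = False; k = False; p = True

Unit clause (!s) forces s = False.
Unit clause (!w) forces w = False.
In (p || s || w) only p is left, so p = True.
Set k = False.
Check each clause:
  (!s): !s holds.
  (p || s || w): p holds.
  (!k || s || !w): !k holds.
  (k || !p || !s): !s holds.
  (!k || !w): !k holds.
  (!w): !w holds.
  (!p || !w): !w holds.
All clauses satisfied.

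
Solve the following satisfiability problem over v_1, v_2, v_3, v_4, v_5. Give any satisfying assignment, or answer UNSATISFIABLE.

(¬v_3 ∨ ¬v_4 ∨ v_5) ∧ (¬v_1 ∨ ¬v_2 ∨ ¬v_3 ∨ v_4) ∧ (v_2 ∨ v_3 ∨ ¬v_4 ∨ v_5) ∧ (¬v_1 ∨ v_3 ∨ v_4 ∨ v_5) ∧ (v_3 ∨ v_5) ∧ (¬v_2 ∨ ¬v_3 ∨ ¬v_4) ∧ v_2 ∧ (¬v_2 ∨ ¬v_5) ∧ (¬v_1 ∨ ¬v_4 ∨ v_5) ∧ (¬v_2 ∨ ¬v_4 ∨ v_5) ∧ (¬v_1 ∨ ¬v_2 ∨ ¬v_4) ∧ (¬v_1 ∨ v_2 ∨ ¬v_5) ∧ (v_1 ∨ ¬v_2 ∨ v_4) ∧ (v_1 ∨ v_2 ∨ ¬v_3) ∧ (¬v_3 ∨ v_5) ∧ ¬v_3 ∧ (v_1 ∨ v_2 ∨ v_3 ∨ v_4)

Unsatisfiable — no assignment works.

Case v_2 = True:
  (¬v_2 ∨ ¬v_5) forces v_5 = False.
  (v_3 ∨ v_5) forces v_3 = True.
  Clause (¬v_3 ∨ v_5) is falsified — contradiction.
Case v_2 = False:
  Clause (v_2) is falsified — contradiction.
Both cases fail, so the formula is unsatisfiable.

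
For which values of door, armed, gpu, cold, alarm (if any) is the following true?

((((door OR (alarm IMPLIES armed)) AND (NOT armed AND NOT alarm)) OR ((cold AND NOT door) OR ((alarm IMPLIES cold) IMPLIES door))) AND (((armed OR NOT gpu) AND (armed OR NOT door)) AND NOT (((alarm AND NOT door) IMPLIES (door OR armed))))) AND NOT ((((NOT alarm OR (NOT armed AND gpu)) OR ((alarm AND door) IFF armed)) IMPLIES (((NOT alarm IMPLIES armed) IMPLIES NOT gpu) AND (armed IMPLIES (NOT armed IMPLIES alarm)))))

Case alarm = True: the formula simplifies to (((cold AND NOT door) OR (cold IMPLIES door)) AND (((armed OR NOT gpu) AND (armed OR NOT door)) AND NOT ((NOT door IMPLIES (door OR armed))))) AND NOT ((((NOT armed AND gpu) OR (door IFF armed)) IMPLIES NOT gpu)).
  door = True: the conjunct NOT ((NOT door IMPLIES (door OR armed))) becomes NOT ((False IMPLIES True)) = False.
  door = False: simplifies to ((cold OR NOT cold) AND ((armed OR NOT gpu) AND NOT armed)) AND NOT ((((NOT armed AND gpu) OR NOT armed) IMPLIES NOT gpu)).
    armed = True: the conjunct NOT armed is False.
    armed = False: simplifies to ((cold OR NOT cold) AND NOT gpu) AND NOT (NOT gpu).
      gpu = True: the conjunct NOT gpu is False.
      gpu = False: the conjunct NOT (NOT gpu) becomes NOT (NOT False) = False.
Case alarm = False: the conjunct NOT (((alarm AND NOT door) IMPLIES (door OR armed))) becomes NOT ((False IMPLIES (door OR armed))) = False.
Both cases fail — unsatisfiable.

UNSATISFIABLE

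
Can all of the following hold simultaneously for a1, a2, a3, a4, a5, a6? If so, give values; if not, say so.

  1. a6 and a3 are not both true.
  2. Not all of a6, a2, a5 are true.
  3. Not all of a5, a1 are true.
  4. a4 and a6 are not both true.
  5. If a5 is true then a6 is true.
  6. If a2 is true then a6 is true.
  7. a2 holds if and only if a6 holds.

a1: False; a2: False; a3: True; a4: True; a5: False; a6: False

  (1) a6=F, a3=T — not both ✓
  (2) {a6, a2, a5}: 0/3 true — not all ✓
  (3) {a5, a1}: 0/2 true — not all ✓
  (4) a4=T, a6=F — not both ✓
  (5) a5=F ⇒ a6: vacuous ✓
  (6) a2=F ⇒ a6: vacuous ✓
  (7) a2=F, a6=F — same ✓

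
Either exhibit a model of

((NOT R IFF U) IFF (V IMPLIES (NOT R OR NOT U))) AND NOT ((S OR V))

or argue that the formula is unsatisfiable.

R: True, U: False, S: False, V: False

  (NOT R IFF U) IFF (V IMPLIES (NOT R OR NOT U)) = True
    NOT R IFF U = True
      NOT R = False
    V IMPLIES (NOT R OR NOT U) = True
      NOT R OR NOT U = True
        NOT R = False
        NOT U = True
  NOT ((S OR V)) = True
    S OR V = False
Both conjuncts True, so the formula holds.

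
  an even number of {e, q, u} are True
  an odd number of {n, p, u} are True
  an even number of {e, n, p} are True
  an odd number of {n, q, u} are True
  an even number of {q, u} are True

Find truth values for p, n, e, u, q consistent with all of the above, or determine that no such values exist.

p = True, n = True, e = False, u = True, q = True

{e, q, u}: 2 true → even ✓
{n, p, u}: 3 true → odd ✓
{e, n, p}: 2 true → even ✓
{n, q, u}: 3 true → odd ✓
{q, u}: 2 true → even ✓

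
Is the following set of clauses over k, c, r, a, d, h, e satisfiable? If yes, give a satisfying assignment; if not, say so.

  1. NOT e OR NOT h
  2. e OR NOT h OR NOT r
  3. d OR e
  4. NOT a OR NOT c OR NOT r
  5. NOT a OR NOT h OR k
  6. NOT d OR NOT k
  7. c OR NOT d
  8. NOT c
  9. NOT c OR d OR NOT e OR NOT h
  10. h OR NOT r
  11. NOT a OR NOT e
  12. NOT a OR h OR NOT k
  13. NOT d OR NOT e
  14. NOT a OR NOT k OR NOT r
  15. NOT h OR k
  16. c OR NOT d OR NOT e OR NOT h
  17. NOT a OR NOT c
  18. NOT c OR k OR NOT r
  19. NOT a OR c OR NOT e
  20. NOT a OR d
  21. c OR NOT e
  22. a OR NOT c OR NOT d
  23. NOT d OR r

Case c = True:
  Clause (NOT c) is falsified — contradiction.
Case c = False:
  (c OR NOT d) forces d = False.
  (d OR e) forces e = True.
  Clause (c OR NOT e) is falsified — contradiction.
Both cases fail, so the formula is unsatisfiable.

Unsatisfiable — no assignment works.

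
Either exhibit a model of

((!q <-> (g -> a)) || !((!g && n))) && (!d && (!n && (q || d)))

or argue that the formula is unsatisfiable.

n = False; q = True; d = False; a = True; g = False

  (!q <-> (g -> a)) || !((!g && n)) = True
    !q <-> (g -> a) = False
      !q = False
      g -> a = True
    !((!g && n)) = True
      !g && n = False
        !g = True
  !d && (!n && (q || d)) = True
    !d = True
    !n && (q || d) = True
      !n = True
      q || d = True
Both conjuncts True, so the formula holds.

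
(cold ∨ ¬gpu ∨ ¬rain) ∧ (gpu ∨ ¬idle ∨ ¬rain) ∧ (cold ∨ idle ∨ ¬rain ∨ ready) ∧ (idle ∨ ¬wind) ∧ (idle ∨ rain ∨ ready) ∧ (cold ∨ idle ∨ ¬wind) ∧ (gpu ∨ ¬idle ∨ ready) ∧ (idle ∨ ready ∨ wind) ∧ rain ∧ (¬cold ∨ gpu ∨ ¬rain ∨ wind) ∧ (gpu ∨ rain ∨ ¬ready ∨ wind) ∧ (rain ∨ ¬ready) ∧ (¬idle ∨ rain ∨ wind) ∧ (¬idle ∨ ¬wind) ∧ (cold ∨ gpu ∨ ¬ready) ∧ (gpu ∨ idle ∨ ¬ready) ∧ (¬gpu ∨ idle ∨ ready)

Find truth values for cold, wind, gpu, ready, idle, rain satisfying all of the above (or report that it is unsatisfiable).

cold = True, wind = False, gpu = True, ready = True, idle = False, rain = True

Unit clause (rain) forces rain = True.
Try cold = False:
  (cold ∨ ¬gpu ∨ ¬rain) forces gpu = False.
  (gpu ∨ ¬idle ∨ ¬rain) forces idle = False.
  (cold ∨ idle ∨ ¬rain ∨ ready) forces ready = True.
  clause (cold ∨ gpu ∨ ¬ready) is falsified — backtrack.
So cold = True.
Set wind = False.
  then (¬cold ∨ gpu ∨ ¬rain ∨ wind) forces gpu = True.
Set ready = True.
Set idle = False.
All clauses satisfied.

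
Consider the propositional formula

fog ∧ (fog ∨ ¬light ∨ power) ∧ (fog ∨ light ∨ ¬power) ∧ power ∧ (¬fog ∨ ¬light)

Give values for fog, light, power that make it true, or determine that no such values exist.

fog = True, light = False, power = True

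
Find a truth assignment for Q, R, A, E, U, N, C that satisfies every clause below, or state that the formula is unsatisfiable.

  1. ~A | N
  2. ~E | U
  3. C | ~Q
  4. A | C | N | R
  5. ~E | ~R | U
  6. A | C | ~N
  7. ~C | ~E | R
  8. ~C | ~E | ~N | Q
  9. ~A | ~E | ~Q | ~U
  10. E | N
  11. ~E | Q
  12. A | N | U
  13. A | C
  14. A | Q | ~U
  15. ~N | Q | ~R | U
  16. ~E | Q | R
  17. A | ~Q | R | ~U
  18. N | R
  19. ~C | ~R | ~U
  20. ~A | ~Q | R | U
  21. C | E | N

Set Q = True.
  then (C | ~Q) forces C = True.
Set R = False.
  then (~C | ~E | R) forces E = False.
  then (E | N) forces N = True.
Set A = False.
  then (A | ~Q | R | ~U) forces U = False.
All clauses satisfied.

Q = True, R = False, A = False, E = False, U = False, N = True, C = True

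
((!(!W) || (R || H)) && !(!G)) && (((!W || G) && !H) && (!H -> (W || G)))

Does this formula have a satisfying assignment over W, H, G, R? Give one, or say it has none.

W = True; H = False; G = True; R = True

  (!(!W) || (R || H)) && !(!G) = True
    !(!W) || (R || H) = True
      !(!W) = True
        !W = False
      R || H = True
    !(!G) = True
      !G = False
  ((!W || G) && !H) && (!H -> (W || G)) = True
    (!W || G) && !H = True
      !W || G = True
        !W = False
      !H = True
    !H -> (W || G) = True
      !H = True
      W || G = True
Both conjuncts True, so the formula holds.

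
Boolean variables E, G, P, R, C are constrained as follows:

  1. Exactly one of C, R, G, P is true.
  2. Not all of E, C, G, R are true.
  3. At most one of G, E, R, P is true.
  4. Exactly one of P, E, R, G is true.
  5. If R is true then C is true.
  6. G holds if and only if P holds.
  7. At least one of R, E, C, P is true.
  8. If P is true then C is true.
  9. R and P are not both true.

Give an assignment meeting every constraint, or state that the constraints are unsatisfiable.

E = True, G = False, P = False, R = False, C = True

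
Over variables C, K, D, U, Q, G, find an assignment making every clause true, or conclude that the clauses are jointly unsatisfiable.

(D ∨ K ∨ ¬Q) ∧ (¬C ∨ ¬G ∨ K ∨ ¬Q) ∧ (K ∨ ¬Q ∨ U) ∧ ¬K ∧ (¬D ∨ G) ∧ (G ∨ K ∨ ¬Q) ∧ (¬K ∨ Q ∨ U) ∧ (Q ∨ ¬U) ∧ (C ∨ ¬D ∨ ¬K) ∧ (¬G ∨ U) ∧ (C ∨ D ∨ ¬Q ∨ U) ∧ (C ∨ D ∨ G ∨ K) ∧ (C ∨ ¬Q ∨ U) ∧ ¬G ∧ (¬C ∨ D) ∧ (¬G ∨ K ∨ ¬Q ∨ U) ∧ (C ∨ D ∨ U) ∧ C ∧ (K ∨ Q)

Unsatisfiable — no assignment works.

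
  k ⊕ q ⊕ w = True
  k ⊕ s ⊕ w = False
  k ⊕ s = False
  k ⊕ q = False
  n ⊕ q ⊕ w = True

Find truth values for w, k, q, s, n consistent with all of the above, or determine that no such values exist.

Adding constraints 1, 2, 3, 4 mod 2: every variable appears an even number of times on the left, so the left side is 0.
But the right sides sum to 1 (mod 2). 0 ≠ 1 — the system is inconsistent.

The formula is unsatisfiable.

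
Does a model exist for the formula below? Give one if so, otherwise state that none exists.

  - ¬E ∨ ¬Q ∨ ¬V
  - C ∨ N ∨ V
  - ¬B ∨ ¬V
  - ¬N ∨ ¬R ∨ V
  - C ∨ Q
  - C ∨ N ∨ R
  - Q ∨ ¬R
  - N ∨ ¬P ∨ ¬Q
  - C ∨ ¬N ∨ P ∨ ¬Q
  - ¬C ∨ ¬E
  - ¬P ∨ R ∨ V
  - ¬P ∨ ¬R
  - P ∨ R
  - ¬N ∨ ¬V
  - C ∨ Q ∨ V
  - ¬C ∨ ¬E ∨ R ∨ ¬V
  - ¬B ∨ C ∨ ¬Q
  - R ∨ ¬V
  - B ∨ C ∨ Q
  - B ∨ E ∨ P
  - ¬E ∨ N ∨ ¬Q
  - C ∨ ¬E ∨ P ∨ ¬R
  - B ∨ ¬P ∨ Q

Set E = False.
Set C = True.
Set N = False.
Try P = True:
  (N ∨ ¬P ∨ ¬Q) forces Q = False.
  (Q ∨ ¬R) forces R = False.
  (¬P ∨ R ∨ V) forces V = True.
  clause (R ∨ ¬V) is falsified — backtrack.
So P = False.
  then (P ∨ R) forces R = True.
  then (B ∨ E ∨ P) forces B = True.
  then (¬B ∨ ¬V) forces V = False.
  then (Q ∨ ¬R) forces Q = True.
All clauses satisfied.

E: False, C: True, N: False, P: False, V: False, R: True, Q: True, B: True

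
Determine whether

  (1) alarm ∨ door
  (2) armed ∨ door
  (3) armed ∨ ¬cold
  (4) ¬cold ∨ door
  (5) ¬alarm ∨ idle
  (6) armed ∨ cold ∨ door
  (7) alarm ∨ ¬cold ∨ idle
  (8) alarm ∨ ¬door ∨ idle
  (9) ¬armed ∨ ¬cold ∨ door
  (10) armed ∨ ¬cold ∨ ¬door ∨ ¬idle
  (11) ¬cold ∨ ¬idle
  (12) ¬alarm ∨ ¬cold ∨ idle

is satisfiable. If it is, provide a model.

Set armed = True.
Try idle = False:
  (¬alarm ∨ idle) forces alarm = False.
  (alarm ∨ door) forces door = True.
  clause (alarm ∨ ¬door ∨ idle) is falsified — backtrack.
So idle = True.
  then (¬cold ∨ ¬idle) forces cold = False.
Set alarm = True.
Set door = True.
All clauses satisfied.

armed=T, idle=T, alarm=T, door=T, cold=F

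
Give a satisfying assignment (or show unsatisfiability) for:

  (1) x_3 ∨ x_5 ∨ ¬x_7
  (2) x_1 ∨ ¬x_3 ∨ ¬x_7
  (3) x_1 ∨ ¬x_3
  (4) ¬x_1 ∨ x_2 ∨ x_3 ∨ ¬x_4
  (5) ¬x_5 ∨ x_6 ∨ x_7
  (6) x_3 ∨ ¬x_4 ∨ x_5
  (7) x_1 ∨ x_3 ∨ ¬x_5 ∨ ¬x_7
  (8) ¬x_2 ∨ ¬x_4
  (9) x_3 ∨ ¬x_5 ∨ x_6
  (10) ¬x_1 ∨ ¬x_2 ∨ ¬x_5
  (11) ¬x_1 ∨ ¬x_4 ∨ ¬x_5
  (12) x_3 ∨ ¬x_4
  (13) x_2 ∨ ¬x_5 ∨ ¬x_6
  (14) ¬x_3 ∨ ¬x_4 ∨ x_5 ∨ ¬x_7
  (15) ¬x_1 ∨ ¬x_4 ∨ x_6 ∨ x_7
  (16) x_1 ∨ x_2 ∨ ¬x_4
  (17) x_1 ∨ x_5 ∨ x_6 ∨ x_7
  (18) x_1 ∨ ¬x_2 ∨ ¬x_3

x_1 = True; x_2 = False; x_3 = False; x_4 = False; x_5 = False; x_6 = True; x_7 = False

Set x_1 = True.
Set x_2 = False.
Set x_3 = False.
  then (¬x_1 ∨ x_2 ∨ x_3 ∨ ¬x_4) forces x_4 = False.
Set x_5 = False.
  then (x_3 ∨ x_5 ∨ ¬x_7) forces x_7 = False.
Set x_6 = True.
All clauses satisfied.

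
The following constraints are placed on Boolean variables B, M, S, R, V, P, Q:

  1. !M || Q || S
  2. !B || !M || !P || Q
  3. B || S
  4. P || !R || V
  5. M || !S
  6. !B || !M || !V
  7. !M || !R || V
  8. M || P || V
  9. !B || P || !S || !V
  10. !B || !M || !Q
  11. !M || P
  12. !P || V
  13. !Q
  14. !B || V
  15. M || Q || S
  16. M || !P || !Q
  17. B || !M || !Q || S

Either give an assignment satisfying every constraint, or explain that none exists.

Unit clause (!Q) forces Q = False.
Try B = True:
  (!B || V) forces V = True.
  (!B || !M || !V) forces M = False.
  (M || !S) forces S = False.
  clause (M || Q || S) is falsified — backtrack.
So B = False.
  then (B || S) forces S = True.
  then (M || !S) forces M = True.
  then (!M || P) forces P = True.
  then (!P || V) forces V = True.
Set R = True.
All clauses satisfied.

B = False; M = True; S = True; R = True; V = True; P = True; Q = False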